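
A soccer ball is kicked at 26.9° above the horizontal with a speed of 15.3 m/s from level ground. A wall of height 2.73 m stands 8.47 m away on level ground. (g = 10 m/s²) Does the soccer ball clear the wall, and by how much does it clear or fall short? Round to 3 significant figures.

v_x = 15.3 cos 26.9° = 13.64 m/s; v_y0 = 15.3 sin 26.9° = 6.922 m/s.
Time to reach the wall: t = 8.47 / 13.64 = 0.6210 s.
Height at that point: y = 6.922×0.6210 − 5.000×0.6210² = 2.370 m.
That is 2.73 − 2.370 = 0.360 m below the top of the wall, so the soccer ball does not clear it.

No — it falls 0.360 m short of clearing the wall.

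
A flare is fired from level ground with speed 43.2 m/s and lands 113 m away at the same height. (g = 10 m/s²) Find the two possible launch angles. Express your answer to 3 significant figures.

Level-ground range: R = v₀² sin(2θ)/g ⇒ sin 2θ = R g / v₀² = 113×10/43.2² = 0.6055.
2θ = arcsin(0.6055) = 37.26° or 180° − 37.26° = 142.74°.
So θ = 18.6° or θ = 71.4°.

18.6° and 71.4°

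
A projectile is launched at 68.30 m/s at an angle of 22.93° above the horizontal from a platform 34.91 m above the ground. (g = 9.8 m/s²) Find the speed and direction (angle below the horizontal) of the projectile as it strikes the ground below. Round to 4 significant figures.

v_x = 68.30 cos 22.93° = 62.903 m/s (constant).
|v_y| at impact = √((26.610)² + 2×9.8×34.91) = 37.314 m/s.
Speed = √(62.903² + 37.314²) = 73.14 m/s; angle = arctan(37.314/62.903) = 30.68° below horizontal.

73.14 m/s at 30.68° below the horizontal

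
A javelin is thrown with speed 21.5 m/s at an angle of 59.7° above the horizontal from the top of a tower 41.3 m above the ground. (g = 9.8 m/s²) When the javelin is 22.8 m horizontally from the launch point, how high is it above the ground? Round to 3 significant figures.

v_x = 21.5 cos 59.7° = 10.85 m/s, v_y0 = 21.5 sin 59.7° = 18.56 m/s.
Time to reach x = 22.8 m: t = x / v_x = 22.8 / 10.85 = 2.101 s.
y = 41.3 + v_y0 t − ½ g t² = 41.3 + 18.56×2.101 − 4.900×2.101² = 58.7 m.

58.7 m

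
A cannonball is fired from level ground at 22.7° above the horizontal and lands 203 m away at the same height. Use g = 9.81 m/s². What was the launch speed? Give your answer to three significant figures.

52.9 m/s

On level ground, R = v₀² sin(2θ) / g, so v₀ = √(R g / sin 2θ).
sin(2 × 22.7°) = 0.7120.
v₀ = √(203 × 9.81 / 0.7120) = √2797 = 52.9 m/s.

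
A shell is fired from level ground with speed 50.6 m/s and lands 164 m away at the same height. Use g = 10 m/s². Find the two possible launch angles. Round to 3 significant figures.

19.9° and 70.1°

Level-ground range: R = v₀² sin(2θ)/g ⇒ sin 2θ = R g / v₀² = 164×10/50.6² = 0.6405.
2θ = arcsin(0.6405) = 39.83° or 180° − 39.83° = 140.17°.
So θ = 19.9° or θ = 70.1°.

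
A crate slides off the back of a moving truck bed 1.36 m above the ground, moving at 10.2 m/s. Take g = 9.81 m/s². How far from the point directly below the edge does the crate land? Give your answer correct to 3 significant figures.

Initial vertical velocity is zero, so the fall time comes from h = ½ g t²: t = √(2 × 1.36 / 9.81) = 0.5266 s.
Horizontal motion is uniform at 10.2 m/s, so x = 10.2 × 0.5266 = 5.37 m.

5.37 m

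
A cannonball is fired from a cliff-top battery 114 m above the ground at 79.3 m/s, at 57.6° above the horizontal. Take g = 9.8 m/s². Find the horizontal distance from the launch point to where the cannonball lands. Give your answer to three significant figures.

Components: v_x = 79.3 cos 57.6° = 42.49 m/s, v_y = 79.3 sin 57.6° = 66.96 m/s.
Vertical: 0 = 114 + 66.96 t − ½(9.8) t² ⇒ 4.900 t² − 66.96 t − 114 = 0.
t = [66.96 + √(4484 + 2234)] / 9.800 = 15.20 s.
Horizontal: R = v_x · t = 42.49 × 15.20 = 646 m.

646 m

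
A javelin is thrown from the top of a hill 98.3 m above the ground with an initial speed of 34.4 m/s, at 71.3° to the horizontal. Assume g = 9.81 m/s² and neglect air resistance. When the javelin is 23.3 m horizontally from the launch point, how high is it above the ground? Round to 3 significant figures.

v_x = 34.4 cos 71.3° = 11.03 m/s, v_y0 = 34.4 sin 71.3° = 32.58 m/s.
Time to reach x = 23.3 m: t = x / v_x = 23.3 / 11.03 = 2.112 s.
y = 98.3 + v_y0 t − ½ g t² = 98.3 + 32.58×2.112 − 4.905×2.112² = 145 m.

145 m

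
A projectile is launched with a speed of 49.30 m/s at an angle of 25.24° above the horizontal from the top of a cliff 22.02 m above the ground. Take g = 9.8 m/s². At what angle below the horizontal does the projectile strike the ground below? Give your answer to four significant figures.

33.54°

v_x = 49.30 cos 25.24° = 44.593 m/s.
At impact |v_y| = √(v_y0² + 2 g h) = √(21.022² + 2×9.8×22.02) = 29.555 m/s.
Angle below horizontal = arctan(|v_y| / v_x) = arctan(29.555 / 44.593) = 33.54°.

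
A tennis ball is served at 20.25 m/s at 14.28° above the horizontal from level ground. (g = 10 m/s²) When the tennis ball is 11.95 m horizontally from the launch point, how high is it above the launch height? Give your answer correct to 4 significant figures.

v_x = 20.25 cos 14.28° = 19.624 m/s, v_y0 = 20.25 sin 14.28° = 4.9949 m/s.
Time to reach x = 11.95 m: t = x / v_x = 11.95 / 19.624 = 0.60895 s.
y = v_y0 t − ½ g t² = 4.9949×0.60895 − 5.000×0.60895² = 1.188 m.

1.188 m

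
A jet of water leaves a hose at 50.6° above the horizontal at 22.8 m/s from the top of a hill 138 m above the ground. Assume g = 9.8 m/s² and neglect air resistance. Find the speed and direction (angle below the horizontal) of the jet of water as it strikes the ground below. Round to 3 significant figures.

56.8 m/s at 75.2° below the horizontal

v_x = 22.8 cos 50.6° = 14.47 m/s (constant).
|v_y| at impact = √((17.62)² + 2×9.8×138) = 54.91 m/s.
Speed = √(14.47² + 54.91²) = 56.8 m/s; angle = arctan(54.91/14.47) = 75.2° below horizontal.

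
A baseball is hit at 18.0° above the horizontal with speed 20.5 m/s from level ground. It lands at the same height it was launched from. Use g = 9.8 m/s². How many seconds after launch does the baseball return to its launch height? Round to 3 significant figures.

1.29 s

Vertical component: v_y = 20.5 sin 18.0° = 6.335 m/s.
For a projectile landing at launch height, time of flight is t = 2 v_y / g = 2 × 6.335 / 9.8 = 1.29 s.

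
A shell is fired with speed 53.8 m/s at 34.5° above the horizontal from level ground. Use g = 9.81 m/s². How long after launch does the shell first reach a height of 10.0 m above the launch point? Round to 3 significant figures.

v_y0 = 53.8 sin 34.5° = 30.47 m/s.
Set y = v_y0 t − ½ g t² = 10.0: 4.905 t² − 30.47 t + 10.0 = 0.
t = [30.47 ± √(928.4 − 196.2)] / 9.81 = (30.47 ± 27.06) / 9.81, giving t = 0.348 s or t = 5.86 s.
The shell is on the way up at the first time, so t = 0.348 s.

0.348 s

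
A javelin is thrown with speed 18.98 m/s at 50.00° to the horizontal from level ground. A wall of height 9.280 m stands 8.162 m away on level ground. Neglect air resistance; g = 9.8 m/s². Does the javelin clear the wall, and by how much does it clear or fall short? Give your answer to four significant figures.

No — it falls 1.746 m short of clearing the wall.

v_x = 18.98 cos 50.00° = 12.200 m/s; v_y0 = 18.98 sin 50.00° = 14.540 m/s.
Time to reach the wall: t = 8.162 / 12.200 = 0.66902 s.
Height at that point: y = 14.540×0.66902 − 4.900×0.66902² = 7.5344 m.
That is 9.280 − 7.5344 = 1.746 m below the top of the wall, so the javelin does not clear it.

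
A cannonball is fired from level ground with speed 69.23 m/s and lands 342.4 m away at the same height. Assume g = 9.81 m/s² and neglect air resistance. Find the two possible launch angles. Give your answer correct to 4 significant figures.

Level-ground range: R = v₀² sin(2θ)/g ⇒ sin 2θ = R g / v₀² = 342.4×9.81/69.23² = 0.7008.
2θ = arcsin(0.7008) = 44.491° or 180° − 44.491° = 135.509°.
So θ = 22.25° or θ = 67.75°.

22.25° and 67.75°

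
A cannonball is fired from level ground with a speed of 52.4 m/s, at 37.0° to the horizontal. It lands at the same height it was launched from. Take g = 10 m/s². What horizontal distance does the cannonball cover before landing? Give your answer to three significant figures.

264 m

Components: v_x = 52.4 cos 37.0° = 41.85 m/s, v_y = 52.4 sin 37.0° = 31.54 m/s.
Time of flight (same landing height): t = 2 v_y / g = 2 × 31.54 / 10 = 6.308 s.
Range: R = v_x · t = 41.85 × 6.308 = 264 m.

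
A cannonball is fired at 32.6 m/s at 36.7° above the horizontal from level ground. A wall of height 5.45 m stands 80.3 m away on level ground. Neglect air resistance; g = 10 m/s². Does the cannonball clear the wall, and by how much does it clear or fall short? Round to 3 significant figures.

v_x = 32.6 cos 36.7° = 26.14 m/s; v_y0 = 32.6 sin 36.7° = 19.48 m/s.
Time to reach the wall: t = 80.3 / 26.14 = 3.072 s.
Height at that point: y = 19.48×3.072 − 5.000×3.072² = 12.66 m.
That is 12.66 − 5.45 = 7.21 m above the top of the wall, so the cannonball clears it.

Yes — it clears the wall by 7.21 m.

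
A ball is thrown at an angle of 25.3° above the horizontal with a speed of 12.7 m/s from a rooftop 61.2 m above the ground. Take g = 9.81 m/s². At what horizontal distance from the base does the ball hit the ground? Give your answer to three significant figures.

47.4 m

Components: v_x = 12.7 cos 25.3° = 11.48 m/s, v_y = 12.7 sin 25.3° = 5.427 m/s.
Vertical: 0 = 61.2 + 5.427 t − ½(9.81) t² ⇒ 4.905 t² − 5.427 t − 61.2 = 0.
t = [5.427 + √(29.45 + 1201)] / 9.810 = 4.129 s.
Horizontal: R = v_x · t = 11.48 × 4.129 = 47.4 m.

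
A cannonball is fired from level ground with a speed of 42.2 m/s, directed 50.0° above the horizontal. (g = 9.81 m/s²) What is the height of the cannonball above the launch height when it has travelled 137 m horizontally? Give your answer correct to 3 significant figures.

38.2 m

v_x = 42.2 cos 50.0° = 27.13 m/s, v_y0 = 42.2 sin 50.0° = 32.33 m/s.
Time to reach x = 137 m: t = x / v_x = 137 / 27.13 = 5.050 s.
y = v_y0 t − ½ g t² = 32.33×5.050 − 4.905×5.050² = 38.2 m.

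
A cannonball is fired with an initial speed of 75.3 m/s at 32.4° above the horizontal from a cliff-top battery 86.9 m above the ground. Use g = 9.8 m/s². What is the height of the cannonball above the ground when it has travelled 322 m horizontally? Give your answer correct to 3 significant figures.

166 m

v_x = 75.3 cos 32.4° = 63.58 m/s, v_y0 = 75.3 sin 32.4° = 40.35 m/s.
Time to reach x = 322 m: t = x / v_x = 322 / 63.58 = 5.064 s.
y = 86.9 + v_y0 t − ½ g t² = 86.9 + 40.35×5.064 − 4.900×5.064² = 166 m.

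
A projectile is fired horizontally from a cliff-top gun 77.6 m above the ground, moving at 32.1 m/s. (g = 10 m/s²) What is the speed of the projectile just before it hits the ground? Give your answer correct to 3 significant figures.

50.8 m/s

Fall time: t = √(2 × 77.6 / 10) = 3.940 s.
At impact: v_x = 32.1 m/s (unchanged), v_y = g t = 10 × 3.940 = 39.40 m/s.
Speed = √(v_x² + v_y²) = √(1030 + 1552) = 50.8 m/s.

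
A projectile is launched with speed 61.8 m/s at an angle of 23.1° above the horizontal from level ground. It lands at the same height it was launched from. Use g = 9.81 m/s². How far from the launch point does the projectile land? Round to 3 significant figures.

281 m

Components: v_x = 61.8 cos 23.1° = 56.84 m/s, v_y = 61.8 sin 23.1° = 24.25 m/s.
Time of flight (same landing height): t = 2 v_y / g = 2 × 24.25 / 9.81 = 4.944 s.
Range: R = v_x · t = 56.84 × 4.944 = 281 m.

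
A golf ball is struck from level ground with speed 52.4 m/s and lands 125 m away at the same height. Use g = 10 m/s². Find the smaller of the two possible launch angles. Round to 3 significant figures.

13.5°

Level-ground range: R = v₀² sin(2θ)/g ⇒ sin 2θ = R g / v₀² = 125×10/52.4² = 0.4552.
2θ = arcsin(0.4552) = 27.08° or 180° − 27.08° = 152.92°.
So θ = 13.5° or θ = 76.5°.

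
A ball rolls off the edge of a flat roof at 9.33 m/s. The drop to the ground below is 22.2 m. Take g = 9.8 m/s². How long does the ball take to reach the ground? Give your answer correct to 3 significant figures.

The horizontal speed doesn't affect the fall. With v_y0 = 0, h = ½ g t².
t = √(2 × 22.2 / 9.8) = √4.531 = 2.13 s.

2.13 s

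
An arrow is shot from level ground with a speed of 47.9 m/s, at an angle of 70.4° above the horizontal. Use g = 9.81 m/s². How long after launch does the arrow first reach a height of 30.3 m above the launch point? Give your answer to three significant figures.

v_y0 = 47.9 sin 70.4° = 45.12 m/s.
Set y = v_y0 t − ½ g t² = 30.3: 4.905 t² − 45.12 t + 30.3 = 0.
t = [45.12 ± √(2036 − 594.5)] / 9.81 = (45.12 ± 37.97) / 9.81, giving t = 0.729 s or t = 8.47 s.
The arrow is on the way up at the first time, so t = 0.729 s.

0.729 s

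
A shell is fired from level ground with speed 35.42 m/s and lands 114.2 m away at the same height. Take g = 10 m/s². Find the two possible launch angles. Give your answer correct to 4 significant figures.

Level-ground range: R = v₀² sin(2θ)/g ⇒ sin 2θ = R g / v₀² = 114.2×10/35.42² = 0.9103.
2θ = arcsin(0.9103) = 65.547° or 180° − 65.547° = 114.453°.
So θ = 32.77° or θ = 57.23°.

32.77° and 57.23°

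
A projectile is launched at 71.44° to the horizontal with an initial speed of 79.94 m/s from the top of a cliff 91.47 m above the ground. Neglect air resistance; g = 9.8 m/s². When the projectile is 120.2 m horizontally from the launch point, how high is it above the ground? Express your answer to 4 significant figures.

v_x = 79.94 cos 71.44° = 25.445 m/s, v_y0 = 79.94 sin 71.44° = 75.782 m/s.
Time to reach x = 120.2 m: t = x / v_x = 120.2 / 25.445 = 4.7239 s.
y = 91.47 + v_y0 t − ½ g t² = 91.47 + 75.782×4.7239 − 4.900×4.7239² = 340.1 m.

340.1 m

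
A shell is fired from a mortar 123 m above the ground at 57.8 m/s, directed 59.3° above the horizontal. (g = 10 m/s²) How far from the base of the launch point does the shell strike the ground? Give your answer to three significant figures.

354 m

Components: v_x = 57.8 cos 59.3° = 29.51 m/s, v_y = 57.8 sin 59.3° = 49.70 m/s.
Vertical: 0 = 123 + 49.70 t − ½(10) t² ⇒ 5.000 t² − 49.70 t − 123 = 0.
t = [49.70 + √(2470 + 2460)] / 10.00 = 11.99 s.
Horizontal: R = v_x · t = 29.51 × 11.99 = 354 m.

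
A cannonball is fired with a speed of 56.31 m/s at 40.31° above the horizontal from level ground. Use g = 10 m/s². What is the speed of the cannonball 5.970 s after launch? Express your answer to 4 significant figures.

48.84 m/s

v_x = 56.31 cos 40.31° = 42.939 m/s (constant).
v_y(t) = 56.31 sin 40.31° − g t = 36.428 − 10 × 5.970 = -23.272 m/s.
Speed = √(v_x² + v_y²) = √(1843.8 + 541.59) = 48.84 m/s.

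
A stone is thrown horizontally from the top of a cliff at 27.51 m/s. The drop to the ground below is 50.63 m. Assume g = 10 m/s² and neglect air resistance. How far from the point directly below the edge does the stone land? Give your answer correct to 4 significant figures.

Initial vertical velocity is zero, so the fall time comes from h = ½ g t²: t = √(2 × 50.63 / 10) = 3.1821 s.
Horizontal motion is uniform at 27.51 m/s, so x = 27.51 × 3.1821 = 87.54 m.

87.54 m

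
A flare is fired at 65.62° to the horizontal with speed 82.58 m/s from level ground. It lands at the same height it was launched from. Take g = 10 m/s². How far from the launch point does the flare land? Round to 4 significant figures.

512.8 m

For level ground, R = v₀² sin(2θ) / g.
sin(2 × 65.62°) = sin 131.24° = 0.7520.
R = (82.58)² × 0.7520 / 10 = 512.8 m.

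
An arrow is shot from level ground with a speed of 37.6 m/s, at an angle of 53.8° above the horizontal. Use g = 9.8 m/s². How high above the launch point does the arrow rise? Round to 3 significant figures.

Vertical component of launch velocity: v_y = 37.6 sin 53.8° = 30.34 m/s.
At the highest point the vertical velocity is zero, so v_y² = 2 g h_max.
h_max = (30.34)² / (2 × 9.8) = 920.5 / 19.60 = 47.0 m.

47.0 m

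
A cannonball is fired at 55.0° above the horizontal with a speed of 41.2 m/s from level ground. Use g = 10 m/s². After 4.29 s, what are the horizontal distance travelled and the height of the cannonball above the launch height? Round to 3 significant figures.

x = 101 m, y = 52.8 m

v_x = 41.2 cos 55.0° = 23.63 m/s; v_y0 = 41.2 sin 55.0° = 33.75 m/s.
x = v_x t = 23.63 × 4.29 = 101 m.
y = v_y0 t − ½ g t² = 33.75×4.29 − 5.000×4.29² = 52.8 m.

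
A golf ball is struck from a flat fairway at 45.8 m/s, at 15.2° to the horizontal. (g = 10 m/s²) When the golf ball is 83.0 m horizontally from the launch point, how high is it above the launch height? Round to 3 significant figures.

v_x = 45.8 cos 15.2° = 44.20 m/s, v_y0 = 45.8 sin 15.2° = 12.01 m/s.
Time to reach x = 83.0 m: t = x / v_x = 83.0 / 44.20 = 1.878 s.
y = v_y0 t − ½ g t² = 12.01×1.878 − 5.000×1.878² = 4.92 m.

4.92 m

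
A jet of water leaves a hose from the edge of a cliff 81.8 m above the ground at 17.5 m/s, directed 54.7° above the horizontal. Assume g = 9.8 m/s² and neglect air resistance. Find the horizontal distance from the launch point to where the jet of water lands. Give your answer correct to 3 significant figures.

Components: v_x = 17.5 cos 54.7° = 10.11 m/s, v_y = 17.5 sin 54.7° = 14.28 m/s.
Vertical: 0 = 81.8 + 14.28 t − ½(9.8) t² ⇒ 4.900 t² − 14.28 t − 81.8 = 0.
t = [14.28 + √(203.9 + 1603)] / 9.800 = 5.795 s.
Horizontal: R = v_x · t = 10.11 × 5.795 = 58.6 m.

58.6 m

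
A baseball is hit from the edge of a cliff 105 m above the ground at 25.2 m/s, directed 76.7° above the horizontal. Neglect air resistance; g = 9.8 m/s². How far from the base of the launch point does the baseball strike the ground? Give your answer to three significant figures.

Components: v_x = 25.2 cos 76.7° = 5.797 m/s, v_y = 25.2 sin 76.7° = 24.52 m/s.
Vertical: 0 = 105 + 24.52 t − ½(9.8) t² ⇒ 4.900 t² − 24.52 t − 105 = 0.
t = [24.52 + √(601.2 + 2058)] / 9.800 = 7.764 s.
Horizontal: R = v_x · t = 5.797 × 7.764 = 45.0 m.

45.0 m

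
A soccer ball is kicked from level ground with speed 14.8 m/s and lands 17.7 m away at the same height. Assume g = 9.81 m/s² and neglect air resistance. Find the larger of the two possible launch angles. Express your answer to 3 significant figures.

63.8°

Level-ground range: R = v₀² sin(2θ)/g ⇒ sin 2θ = R g / v₀² = 17.7×9.81/14.8² = 0.7927.
2θ = arcsin(0.7927) = 52.44° or 180° − 52.44° = 127.56°.
So θ = 26.2° or θ = 63.8°.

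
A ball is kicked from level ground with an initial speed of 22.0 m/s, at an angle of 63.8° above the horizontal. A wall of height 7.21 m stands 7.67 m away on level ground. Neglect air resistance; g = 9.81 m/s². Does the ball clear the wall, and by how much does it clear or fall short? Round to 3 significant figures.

Yes — it clears the wall by 5.32 m.

v_x = 22.0 cos 63.8° = 9.713 m/s; v_y0 = 22.0 sin 63.8° = 19.74 m/s.
Time to reach the wall: t = 7.67 / 9.713 = 0.7897 s.
Height at that point: y = 19.74×0.7897 − 4.905×0.7897² = 12.53 m.
That is 12.53 − 7.21 = 5.32 m above the top of the wall, so the ball clears it.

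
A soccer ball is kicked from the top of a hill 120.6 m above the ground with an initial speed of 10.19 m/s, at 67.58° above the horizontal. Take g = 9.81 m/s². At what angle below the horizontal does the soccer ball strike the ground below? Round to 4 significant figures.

v_x = 10.19 cos 67.58° = 3.8864 m/s.
At impact |v_y| = √(v_y0² + 2 g h) = √(9.4198² + 2×9.81×120.6) = 49.547 m/s.
Angle below horizontal = arctan(|v_y| / v_x) = arctan(49.547 / 3.8864) = 85.51°.

85.51°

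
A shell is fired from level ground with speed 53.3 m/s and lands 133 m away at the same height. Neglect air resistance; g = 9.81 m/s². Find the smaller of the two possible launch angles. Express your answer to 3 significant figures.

Level-ground range: R = v₀² sin(2θ)/g ⇒ sin 2θ = R g / v₀² = 133×9.81/53.3² = 0.4593.
2θ = arcsin(0.4593) = 27.34° or 180° − 27.34° = 152.66°.
So θ = 13.7° or θ = 76.3°.

13.7°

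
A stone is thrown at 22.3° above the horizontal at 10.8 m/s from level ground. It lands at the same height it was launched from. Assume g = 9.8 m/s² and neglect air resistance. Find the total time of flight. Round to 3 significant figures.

Vertical component: v_y = 10.8 sin 22.3° = 4.098 m/s.
For a projectile landing at launch height, time of flight is t = 2 v_y / g = 2 × 4.098 / 9.8 = 0.836 s.

0.836 s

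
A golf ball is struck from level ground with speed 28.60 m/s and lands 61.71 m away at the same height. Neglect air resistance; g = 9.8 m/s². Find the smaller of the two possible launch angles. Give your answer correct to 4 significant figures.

Level-ground range: R = v₀² sin(2θ)/g ⇒ sin 2θ = R g / v₀² = 61.71×9.8/28.60² = 0.7393.
2θ = arcsin(0.7393) = 47.672° or 180° − 47.672° = 132.328°.
So θ = 23.84° or θ = 66.16°.

23.84°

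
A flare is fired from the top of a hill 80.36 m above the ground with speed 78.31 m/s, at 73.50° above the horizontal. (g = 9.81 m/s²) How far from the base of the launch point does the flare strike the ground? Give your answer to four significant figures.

362.8 m

Components: v_x = 78.31 cos 73.50° = 22.241 m/s, v_y = 78.31 sin 73.50° = 75.085 m/s.
Vertical: 0 = 80.36 + 75.085 t − ½(9.81) t² ⇒ 4.905 t² − 75.085 t − 80.36 = 0.
t = [75.085 + √(5637.8 + 1576.7)] / 9.810 = 16.312 s.
Horizontal: R = v_x · t = 22.241 × 16.312 = 362.8 m.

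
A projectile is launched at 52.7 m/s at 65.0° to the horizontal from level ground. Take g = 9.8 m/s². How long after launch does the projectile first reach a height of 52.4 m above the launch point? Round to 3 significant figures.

1.26 s

v_y0 = 52.7 sin 65.0° = 47.76 m/s.
Set y = v_y0 t − ½ g t² = 52.4: 4.900 t² − 47.76 t + 52.4 = 0.
t = [47.76 ± √(2281 − 1027)] / 9.8 = (47.76 ± 35.41) / 9.8, giving t = 1.26 s or t = 8.49 s.
The projectile is on the way up at the first time, so t = 1.26 s.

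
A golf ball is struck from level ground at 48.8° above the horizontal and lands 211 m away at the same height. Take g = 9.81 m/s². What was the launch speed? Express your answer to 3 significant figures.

On level ground, R = v₀² sin(2θ) / g, so v₀ = √(R g / sin 2θ).
sin(2 × 48.8°) = 0.9912.
v₀ = √(211 × 9.81 / 0.9912) = √2088 = 45.7 m/s.

45.7 m/s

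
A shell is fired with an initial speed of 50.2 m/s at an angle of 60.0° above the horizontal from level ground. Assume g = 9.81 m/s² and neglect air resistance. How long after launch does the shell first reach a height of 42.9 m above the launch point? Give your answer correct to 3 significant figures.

v_y0 = 50.2 sin 60.0° = 43.47 m/s.
Set y = v_y0 t − ½ g t² = 42.9: 4.905 t² − 43.47 t + 42.9 = 0.
t = [43.47 ± √(1890 − 841.7)] / 9.81 = (43.47 ± 32.38) / 9.81, giving t = 1.13 s or t = 7.73 s.
The shell is on the way up at the first time, so t = 1.13 s.

1.13 s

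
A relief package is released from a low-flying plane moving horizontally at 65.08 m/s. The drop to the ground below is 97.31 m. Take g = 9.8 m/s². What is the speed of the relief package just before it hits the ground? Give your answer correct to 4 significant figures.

78.38 m/s

Fall time: t = √(2 × 97.31 / 9.8) = 4.4564 s.
At impact: v_x = 65.08 m/s (unchanged), v_y = g t = 9.8 × 4.4564 = 43.673 m/s.
Speed = √(v_x² + v_y²) = √(4235.4 + 1907.3) = 78.38 m/s.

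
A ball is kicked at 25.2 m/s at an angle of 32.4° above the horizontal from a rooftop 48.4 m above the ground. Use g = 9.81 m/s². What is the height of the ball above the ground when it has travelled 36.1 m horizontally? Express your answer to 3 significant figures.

57.2 m

v_x = 25.2 cos 32.4° = 21.28 m/s, v_y0 = 25.2 sin 32.4° = 13.50 m/s.
Time to reach x = 36.1 m: t = x / v_x = 36.1 / 21.28 = 1.696 s.
y = 48.4 + v_y0 t − ½ g t² = 48.4 + 13.50×1.696 − 4.905×1.696² = 57.2 m.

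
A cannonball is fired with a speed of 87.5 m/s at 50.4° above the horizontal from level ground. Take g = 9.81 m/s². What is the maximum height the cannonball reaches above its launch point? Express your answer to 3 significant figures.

232 m

Vertical component of launch velocity: v_y = 87.5 sin 50.4° = 67.42 m/s.
At the highest point the vertical velocity is zero, so v_y² = 2 g h_max.
h_max = (67.42)² / (2 × 9.81) = 4545 / 19.62 = 232 m.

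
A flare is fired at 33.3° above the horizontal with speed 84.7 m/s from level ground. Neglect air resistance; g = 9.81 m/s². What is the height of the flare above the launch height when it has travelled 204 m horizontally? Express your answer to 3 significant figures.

v_x = 84.7 cos 33.3° = 70.79 m/s, v_y0 = 84.7 sin 33.3° = 46.50 m/s.
Time to reach x = 204 m: t = x / v_x = 204 / 70.79 = 2.882 s.
y = v_y0 t − ½ g t² = 46.50×2.882 − 4.905×2.882² = 93.3 m.

93.3 m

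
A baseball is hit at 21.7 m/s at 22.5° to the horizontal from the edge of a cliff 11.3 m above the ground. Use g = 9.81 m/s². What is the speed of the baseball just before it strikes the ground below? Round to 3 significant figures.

v_x = 21.7 cos 22.5° = 20.05 m/s is unchanged throughout.
For the vertical component, v_y² = v_y0² + 2 g h = (8.304)² + 2×9.81×11.3 = 290.7, so |v_y| = 17.05 m/s.
Impact speed = √(v_x² + v_y²) = √(402.0 + 290.7) = 26.3 m/s.

26.3 m/s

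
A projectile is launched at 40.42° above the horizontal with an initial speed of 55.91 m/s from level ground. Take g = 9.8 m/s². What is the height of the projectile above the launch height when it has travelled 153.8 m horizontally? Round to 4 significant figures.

67.01 m

v_x = 55.91 cos 40.42° = 42.565 m/s, v_y0 = 55.91 sin 40.42° = 36.251 m/s.
Time to reach x = 153.8 m: t = x / v_x = 153.8 / 42.565 = 3.6133 s.
y = v_y0 t − ½ g t² = 36.251×3.6133 − 4.900×3.6133² = 67.01 m.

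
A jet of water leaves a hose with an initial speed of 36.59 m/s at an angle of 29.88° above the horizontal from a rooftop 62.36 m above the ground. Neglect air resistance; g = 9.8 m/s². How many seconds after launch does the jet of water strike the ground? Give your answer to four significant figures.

5.883 s

Vertical component: v_y = 36.59 sin 29.88° = 18.229 m/s.
Taking up as positive with launch at y = 62.36 m, landing at y = 0: 0 = 62.36 + 18.229 t − ½(9.8) t².
Solving 4.900 t² − 18.229 t − 62.36 = 0 gives t = [18.229 + √(18.229² + 4·4.900·62.36)] / 9.800 = 5.883 s.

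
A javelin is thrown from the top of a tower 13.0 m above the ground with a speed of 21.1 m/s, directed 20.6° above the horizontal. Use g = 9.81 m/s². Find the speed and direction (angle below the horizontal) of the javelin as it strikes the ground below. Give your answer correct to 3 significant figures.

26.5 m/s at 41.7° below the horizontal

v_x = 21.1 cos 20.6° = 19.75 m/s (constant).
|v_y| at impact = √((7.424)² + 2×9.81×13.0) = 17.61 m/s.
Speed = √(19.75² + 17.61²) = 26.5 m/s; angle = arctan(17.61/19.75) = 41.7° below horizontal.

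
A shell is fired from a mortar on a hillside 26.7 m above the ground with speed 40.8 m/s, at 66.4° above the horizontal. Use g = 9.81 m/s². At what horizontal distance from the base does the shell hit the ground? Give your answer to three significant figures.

135 m

Components: v_x = 40.8 cos 66.4° = 16.33 m/s, v_y = 40.8 sin 66.4° = 37.39 m/s.
Vertical: 0 = 26.7 + 37.39 t − ½(9.81) t² ⇒ 4.905 t² − 37.39 t − 26.7 = 0.
t = [37.39 + √(1398 + 523.9)] / 9.810 = 8.280 s.
Horizontal: R = v_x · t = 16.33 × 8.280 = 135 m.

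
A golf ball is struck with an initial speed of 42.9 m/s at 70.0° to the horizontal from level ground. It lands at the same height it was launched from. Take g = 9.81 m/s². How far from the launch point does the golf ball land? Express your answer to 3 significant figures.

Components: v_x = 42.9 cos 70.0° = 14.67 m/s, v_y = 42.9 sin 70.0° = 40.31 m/s.
Time of flight (same landing height): t = 2 v_y / g = 2 × 40.31 / 9.81 = 8.218 s.
Range: R = v_x · t = 14.67 × 8.218 = 121 m.

121 m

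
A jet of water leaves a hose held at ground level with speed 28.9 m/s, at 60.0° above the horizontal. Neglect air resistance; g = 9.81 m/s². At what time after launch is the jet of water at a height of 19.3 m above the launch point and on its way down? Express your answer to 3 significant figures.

v_y0 = 28.9 sin 60.0° = 25.03 m/s.
Set y = v_y0 t − ½ g t² = 19.3: 4.905 t² − 25.03 t + 19.3 = 0.
t = [25.03 ± √(626.5 − 378.7)] / 9.81 = (25.03 ± 15.74) / 9.81, giving t = 0.947 s or t = 4.16 s.
On the way down corresponds to the larger root: t = 4.16 s.

4.16 s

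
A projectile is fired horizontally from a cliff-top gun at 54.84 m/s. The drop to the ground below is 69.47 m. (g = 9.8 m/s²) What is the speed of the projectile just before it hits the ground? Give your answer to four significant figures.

Fall time: t = √(2 × 69.47 / 9.8) = 3.7653 s.
At impact: v_x = 54.84 m/s (unchanged), v_y = g t = 9.8 × 3.7653 = 36.900 m/s.
Speed = √(v_x² + v_y²) = √(3007.4 + 1361.6) = 66.10 m/s.

66.10 m/s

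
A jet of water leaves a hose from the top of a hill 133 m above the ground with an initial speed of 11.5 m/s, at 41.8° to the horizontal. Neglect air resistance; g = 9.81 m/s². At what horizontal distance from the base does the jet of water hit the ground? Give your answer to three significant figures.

51.8 m

Components: v_x = 11.5 cos 41.8° = 8.573 m/s, v_y = 11.5 sin 41.8° = 7.665 m/s.
Vertical: 0 = 133 + 7.665 t − ½(9.81) t² ⇒ 4.905 t² − 7.665 t − 133 = 0.
t = [7.665 + √(58.75 + 2609)] / 9.810 = 6.046 s.
Horizontal: R = v_x · t = 8.573 × 6.046 = 51.8 m.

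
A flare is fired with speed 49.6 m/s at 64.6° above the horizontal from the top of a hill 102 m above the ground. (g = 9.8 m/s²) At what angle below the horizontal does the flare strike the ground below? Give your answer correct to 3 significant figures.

v_x = 49.6 cos 64.6° = 21.28 m/s.
At impact |v_y| = √(v_y0² + 2 g h) = √(44.81² + 2×9.8×102) = 63.30 m/s.
Angle below horizontal = arctan(|v_y| / v_x) = arctan(63.30 / 21.28) = 71.4°.

71.4°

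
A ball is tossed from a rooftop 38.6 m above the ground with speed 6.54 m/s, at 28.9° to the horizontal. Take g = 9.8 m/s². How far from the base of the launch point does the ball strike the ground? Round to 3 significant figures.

Components: v_x = 6.54 cos 28.9° = 5.726 m/s, v_y = 6.54 sin 28.9° = 3.161 m/s.
Vertical: 0 = 38.6 + 3.161 t − ½(9.8) t² ⇒ 4.900 t² − 3.161 t − 38.6 = 0.
t = [3.161 + √(9.992 + 756.6)] / 9.800 = 3.148 s.
Horizontal: R = v_x · t = 5.726 × 3.148 = 18.0 m.

18.0 m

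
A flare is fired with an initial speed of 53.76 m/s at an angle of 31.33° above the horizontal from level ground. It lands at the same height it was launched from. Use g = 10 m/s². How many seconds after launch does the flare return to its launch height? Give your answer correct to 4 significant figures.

Vertical component: v_y = 53.76 sin 31.33° = 27.953 m/s.
For a projectile landing at launch height, time of flight is t = 2 v_y / g = 2 × 27.953 / 10 = 5.591 s.

5.591 s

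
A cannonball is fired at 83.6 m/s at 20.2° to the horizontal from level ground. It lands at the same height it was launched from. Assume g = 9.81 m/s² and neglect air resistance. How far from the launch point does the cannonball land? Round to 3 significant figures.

For level ground, R = v₀² sin(2θ) / g.
sin(2 × 20.2°) = sin 40.40° = 0.6481.
R = (83.6)² × 0.6481 / 9.81 = 462 m.

462 m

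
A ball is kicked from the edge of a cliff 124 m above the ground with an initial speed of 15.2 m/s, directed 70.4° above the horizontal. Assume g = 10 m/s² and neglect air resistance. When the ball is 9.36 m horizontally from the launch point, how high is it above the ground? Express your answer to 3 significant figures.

v_x = 15.2 cos 70.4° = 5.099 m/s, v_y0 = 15.2 sin 70.4° = 14.32 m/s.
Time to reach x = 9.36 m: t = x / v_x = 9.36 / 5.099 = 1.836 s.
y = 124 + v_y0 t − ½ g t² = 124 + 14.32×1.836 − 5.000×1.836² = 133 m.

133 m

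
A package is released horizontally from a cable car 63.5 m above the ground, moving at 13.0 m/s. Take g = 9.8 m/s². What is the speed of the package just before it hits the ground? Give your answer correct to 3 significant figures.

37.6 m/s

Fall time: t = √(2 × 63.5 / 9.8) = 3.600 s.
At impact: v_x = 13.0 m/s (unchanged), v_y = g t = 9.8 × 3.600 = 35.28 m/s.
Speed = √(v_x² + v_y²) = √(169.0 + 1245) = 37.6 m/s.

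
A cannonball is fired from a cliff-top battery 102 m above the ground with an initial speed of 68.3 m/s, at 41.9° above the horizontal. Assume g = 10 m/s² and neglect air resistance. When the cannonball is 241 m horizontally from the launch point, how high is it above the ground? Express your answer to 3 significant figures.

206 m

v_x = 68.3 cos 41.9° = 50.84 m/s, v_y0 = 68.3 sin 41.9° = 45.61 m/s.
Time to reach x = 241 m: t = x / v_x = 241 / 50.84 = 4.740 s.
y = 102 + v_y0 t − ½ g t² = 102 + 45.61×4.740 − 5.000×4.740² = 206 m.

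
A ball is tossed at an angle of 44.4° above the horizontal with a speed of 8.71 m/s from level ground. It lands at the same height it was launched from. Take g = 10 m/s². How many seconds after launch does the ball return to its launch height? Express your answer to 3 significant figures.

1.22 s

Vertical component: v_y = 8.71 sin 44.4° = 6.094 m/s.
For a projectile landing at launch height, time of flight is t = 2 v_y / g = 2 × 6.094 / 10 = 1.22 s.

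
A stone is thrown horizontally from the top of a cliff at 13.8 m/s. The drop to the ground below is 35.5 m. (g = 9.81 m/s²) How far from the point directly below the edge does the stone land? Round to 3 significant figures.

Initial vertical velocity is zero, so the fall time comes from h = ½ g t²: t = √(2 × 35.5 / 9.81) = 2.690 s.
Horizontal motion is uniform at 13.8 m/s, so x = 13.8 × 2.690 = 37.1 m.

37.1 m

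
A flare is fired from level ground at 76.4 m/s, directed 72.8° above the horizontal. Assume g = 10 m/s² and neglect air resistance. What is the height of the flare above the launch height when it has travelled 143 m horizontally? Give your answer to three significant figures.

262 m

v_x = 76.4 cos 72.8° = 22.59 m/s, v_y0 = 76.4 sin 72.8° = 72.98 m/s.
Time to reach x = 143 m: t = x / v_x = 143 / 22.59 = 6.330 s.
y = v_y0 t − ½ g t² = 72.98×6.330 − 5.000×6.330² = 262 m.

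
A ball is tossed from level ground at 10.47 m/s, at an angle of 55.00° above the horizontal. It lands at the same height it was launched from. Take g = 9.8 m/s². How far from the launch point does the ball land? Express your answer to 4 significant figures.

For level ground, R = v₀² sin(2θ) / g.
sin(2 × 55.00°) = sin 110.00° = 0.9397.
R = (10.47)² × 0.9397 / 9.8 = 10.51 m.

10.51 m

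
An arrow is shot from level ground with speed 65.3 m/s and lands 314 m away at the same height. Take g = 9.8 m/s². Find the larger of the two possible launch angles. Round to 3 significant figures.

Level-ground range: R = v₀² sin(2θ)/g ⇒ sin 2θ = R g / v₀² = 314×9.8/65.3² = 0.7217.
2θ = arcsin(0.7217) = 46.20° or 180° − 46.20° = 133.80°.
So θ = 23.1° or θ = 66.9°.

66.9°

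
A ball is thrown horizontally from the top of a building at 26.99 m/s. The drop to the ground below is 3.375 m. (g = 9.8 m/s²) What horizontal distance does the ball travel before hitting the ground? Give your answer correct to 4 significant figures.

Initial vertical velocity is zero, so the fall time comes from h = ½ g t²: t = √(2 × 3.375 / 9.8) = 0.82993 s.
Horizontal motion is uniform at 26.99 m/s, so x = 26.99 × 0.82993 = 22.40 m.

22.40 m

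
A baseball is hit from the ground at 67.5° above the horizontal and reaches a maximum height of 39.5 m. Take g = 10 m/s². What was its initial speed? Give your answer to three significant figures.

At maximum height v_y = 0, so (v₀ sin θ)² = 2 g H.
v₀ sin 67.5° = √(2 × 10 × 39.5) = 28.11 m/s.
v₀ = 28.11 / sin 67.5° = 28.11 / 0.9239 = 30.4 m/s.

30.4 m/s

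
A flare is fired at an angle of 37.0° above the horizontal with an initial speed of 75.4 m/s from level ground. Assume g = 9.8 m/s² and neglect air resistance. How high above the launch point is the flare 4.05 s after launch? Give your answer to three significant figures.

103 m

v_y0 = 75.4 sin 37.0° = 45.38 m/s.
y(t) = v_y0 t − ½ g t² = 45.38×4.05 − 4.900×4.05² = 103 m.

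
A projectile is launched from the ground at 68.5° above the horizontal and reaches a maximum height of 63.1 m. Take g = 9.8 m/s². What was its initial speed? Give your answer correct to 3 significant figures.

At maximum height v_y = 0, so (v₀ sin θ)² = 2 g H.
v₀ sin 68.5° = √(2 × 9.8 × 63.1) = 35.17 m/s.
v₀ = 35.17 / sin 68.5° = 35.17 / 0.9304 = 37.8 m/s.

37.8 m/s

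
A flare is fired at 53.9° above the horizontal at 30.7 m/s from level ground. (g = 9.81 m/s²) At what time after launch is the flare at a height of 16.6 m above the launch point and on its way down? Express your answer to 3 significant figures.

4.26 s

v_y0 = 30.7 sin 53.9° = 24.81 m/s.
Set y = v_y0 t − ½ g t² = 16.6: 4.905 t² − 24.81 t + 16.6 = 0.
t = [24.81 ± √(615.5 − 325.7)] / 9.81 = (24.81 ± 17.02) / 9.81, giving t = 0.794 s or t = 4.26 s.
On the way down corresponds to the larger root: t = 4.26 s.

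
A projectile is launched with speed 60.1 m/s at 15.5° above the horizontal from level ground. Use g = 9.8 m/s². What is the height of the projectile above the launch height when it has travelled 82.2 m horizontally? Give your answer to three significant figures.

12.9 m

v_x = 60.1 cos 15.5° = 57.91 m/s, v_y0 = 60.1 sin 15.5° = 16.06 m/s.
Time to reach x = 82.2 m: t = x / v_x = 82.2 / 57.91 = 1.419 s.
y = v_y0 t − ½ g t² = 16.06×1.419 − 4.900×1.419² = 12.9 m.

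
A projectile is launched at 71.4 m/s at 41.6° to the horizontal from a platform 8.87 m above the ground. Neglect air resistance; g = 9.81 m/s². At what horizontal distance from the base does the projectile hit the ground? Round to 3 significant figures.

526 m

Components: v_x = 71.4 cos 41.6° = 53.39 m/s, v_y = 71.4 sin 41.6° = 47.40 m/s.
Vertical: 0 = 8.87 + 47.40 t − ½(9.81) t² ⇒ 4.905 t² − 47.40 t − 8.87 = 0.
t = [47.40 + √(2247 + 174.0)] / 9.810 = 9.847 s.
Horizontal: R = v_x · t = 53.39 × 9.847 = 526 m.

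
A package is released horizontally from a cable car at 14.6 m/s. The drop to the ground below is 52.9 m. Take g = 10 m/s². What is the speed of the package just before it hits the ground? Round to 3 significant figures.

Fall time: t = √(2 × 52.9 / 10) = 3.253 s.
At impact: v_x = 14.6 m/s (unchanged), v_y = g t = 10 × 3.253 = 32.53 m/s.
Speed = √(v_x² + v_y²) = √(213.2 + 1058) = 35.7 m/s.

35.7 m/s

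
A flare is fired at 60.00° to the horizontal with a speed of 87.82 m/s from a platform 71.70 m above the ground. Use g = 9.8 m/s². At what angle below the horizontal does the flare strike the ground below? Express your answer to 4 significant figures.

62.62°

v_x = 87.82 cos 60.00° = 43.910 m/s.
At impact |v_y| = √(v_y0² + 2 g h) = √(76.054² + 2×9.8×71.70) = 84.791 m/s.
Angle below horizontal = arctan(|v_y| / v_x) = arctan(84.791 / 43.910) = 62.62°.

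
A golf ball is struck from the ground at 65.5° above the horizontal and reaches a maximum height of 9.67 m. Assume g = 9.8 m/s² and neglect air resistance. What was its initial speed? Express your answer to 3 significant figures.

At maximum height v_y = 0, so (v₀ sin θ)² = 2 g H.
v₀ sin 65.5° = √(2 × 9.8 × 9.67) = 13.77 m/s.
v₀ = 13.77 / sin 65.5° = 13.77 / 0.9100 = 15.1 m/s.

15.1 m/s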